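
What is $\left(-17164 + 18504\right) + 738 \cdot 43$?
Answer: $33074$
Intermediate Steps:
$\left(-17164 + 18504\right) + 738 \cdot 43 = 1340 + 31734 = 33074$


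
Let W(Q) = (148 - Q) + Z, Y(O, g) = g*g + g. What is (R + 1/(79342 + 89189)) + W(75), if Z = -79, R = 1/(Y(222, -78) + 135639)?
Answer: -15914347866/2652397055 ≈ -6.0000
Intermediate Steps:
Y(O, g) = g + g² (Y(O, g) = g² + g = g + g²)
R = 1/141645 (R = 1/(-78*(1 - 78) + 135639) = 1/(-78*(-77) + 135639) = 1/(6006 + 135639) = 1/141645 ≈ 7.0599e-6)
W(Q) = 69 - Q (W(Q) = (148 - Q) - 79 = 69 - Q)
(R + 1/(79342 + 89189)) + W(75) = (1/141645 + 1/(79342 + 89189)) + (69 - 1*75) = (1/141645 + 1/168531) + (69 - 75) = (1/141645 + 1/168531) - 6 = 34464/2652397055 - 6 = -15914347866/2652397055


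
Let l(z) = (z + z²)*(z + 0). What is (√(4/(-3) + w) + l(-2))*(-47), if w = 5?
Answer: 188 - 47*√33/3 ≈ 98.002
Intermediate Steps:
l(z) = z*(z + z²) (l(z) = (z + z²)*z = z*(z + z²))
(√(4/(-3) + w) + l(-2))*(-47) = (√(4/(-3) + 5) + (-2)²*(1 - 2))*(-47) = (√(4*(-⅓) + 5) + 4*(-1))*(-47) = (√(-4/3 + 5) - 4)*(-47) = (√(11/3) - 4)*(-47) = (√33/3 - 4)*(-47) = (-4 + √33/3)*(-47) = 188 - 47*√33/3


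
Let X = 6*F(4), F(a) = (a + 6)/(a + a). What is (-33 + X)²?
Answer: 2601/4 ≈ 650.25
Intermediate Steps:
F(a) = (6 + a)/(2*a) (F(a) = (6 + a)/((2*a)) = (6 + a)*(1/(2*a)) = (6 + a)/(2*a))
X = 15/2 (X = 6*((½)*(6 + 4)/4) = 6*((½)*(¼)*10) = 6*(5/4) = 15/2 ≈ 7.5000)
(-33 + X)² = (-33 + 15/2)² = (-51/2)² = 2601/4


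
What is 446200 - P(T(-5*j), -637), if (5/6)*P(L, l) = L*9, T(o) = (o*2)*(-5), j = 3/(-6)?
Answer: 446470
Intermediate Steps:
j = -1/2 (j = 3*(-1/6) = -1/2 ≈ -0.50000)
T(o) = -10*o (T(o) = (2*o)*(-5) = -10*o)
P(L, l) = 54*L/5 (P(L, l) = 6*(L*9)/5 = 6*(9*L)/5 = 54*L/5)
446200 - P(T(-5*j), -637) = 446200 - 54*(-(-50)*(-1)/2)/5 = 446200 - 54*(-10*5/2)/5 = 446200 - 54*(-25)/5 = 446200 - 1*(-270) = 446200 + 270 = 446470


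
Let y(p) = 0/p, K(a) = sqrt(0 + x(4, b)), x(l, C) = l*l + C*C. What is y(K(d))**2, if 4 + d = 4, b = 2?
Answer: 0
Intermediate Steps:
x(l, C) = C**2 + l**2 (x(l, C) = l**2 + C**2 = C**2 + l**2)
d = 0 (d = -4 + 4 = 0)
K(a) = 2*sqrt(5) (K(a) = sqrt(0 + (2**2 + 4**2)) = sqrt(0 + (4 + 16)) = sqrt(0 + 20) = sqrt(20) = 2*sqrt(5))
y(p) = 0
y(K(d))**2 = 0**2 = 0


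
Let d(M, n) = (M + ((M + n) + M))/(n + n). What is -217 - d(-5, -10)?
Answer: -873/4 ≈ -218.25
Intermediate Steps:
d(M, n) = (n + 3*M)/(2*n) (d(M, n) = (M + (n + 2*M))/((2*n)) = (n + 3*M)*(1/(2*n)) = (n + 3*M)/(2*n))
-217 - d(-5, -10) = -217 - (-10 + 3*(-5))/(2*(-10)) = -217 - (-1)*(-10 - 15)/(2*10) = -217 - (-1)*(-25)/(2*10) = -217 - 1*5/4 = -217 - 5/4 = -873/4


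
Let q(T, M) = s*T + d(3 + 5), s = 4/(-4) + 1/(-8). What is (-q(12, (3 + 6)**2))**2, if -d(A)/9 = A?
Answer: 29241/4 ≈ 7310.3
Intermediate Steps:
s = -9/8 (s = 4*(-1/4) + 1*(-1/8) = -1 - 1/8 = -9/8 ≈ -1.1250)
d(A) = -9*A
q(T, M) = -72 - 9*T/8 (q(T, M) = -9*T/8 - 9*(3 + 5) = -9*T/8 - 9*8 = -9*T/8 - 72 = -72 - 9*T/8)
(-q(12, (3 + 6)**2))**2 = (-(-72 - 9/8*12))**2 = (-(-72 - 27/2))**2 = (-1*(-171/2))**2 = (171/2)**2 = 29241/4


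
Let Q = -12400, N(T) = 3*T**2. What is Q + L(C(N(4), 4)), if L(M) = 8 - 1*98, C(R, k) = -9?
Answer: -12490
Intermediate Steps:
L(M) = -90 (L(M) = 8 - 98 = -90)
Q + L(C(N(4), 4)) = -12400 - 90 = -12490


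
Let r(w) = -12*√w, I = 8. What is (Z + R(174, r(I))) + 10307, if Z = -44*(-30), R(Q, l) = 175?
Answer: 11802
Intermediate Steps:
Z = 1320
(Z + R(174, r(I))) + 10307 = (1320 + 175) + 10307 = 1495 + 10307 = 11802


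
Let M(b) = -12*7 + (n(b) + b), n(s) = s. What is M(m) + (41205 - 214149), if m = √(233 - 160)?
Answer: -173028 + 2*√73 ≈ -1.7301e+5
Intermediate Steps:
m = √73 ≈ 8.5440
M(b) = -84 + 2*b (M(b) = -12*7 + (b + b) = -84 + 2*b)
M(m) + (41205 - 214149) = (-84 + 2*√73) + (41205 - 214149) = (-84 + 2*√73) - 172944 = -173028 + 2*√73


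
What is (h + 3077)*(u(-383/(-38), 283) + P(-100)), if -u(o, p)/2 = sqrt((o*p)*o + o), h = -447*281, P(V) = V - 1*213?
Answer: 38351890 + 122530*sqrt(41527541)/19 ≈ 7.9910e+7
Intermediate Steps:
P(V) = -213 + V (P(V) = V - 213 = -213 + V)
h = -125607
u(o, p) = -2*sqrt(o + p*o**2) (u(o, p) = -2*sqrt((o*p)*o + o) = -2*sqrt(p*o**2 + o) = -2*sqrt(o + p*o**2))
(h + 3077)*(u(-383/(-38), 283) + P(-100)) = (-125607 + 3077)*(-2*sqrt(1 - 383/(-38)*283)*(sqrt(383)*sqrt(-1/(-38))) + (-213 - 100)) = -122530*(-2*sqrt(1 - 383*(-1/38)*283)*(sqrt(14554)/38) - 313) = -122530*(-2*sqrt(14554)*sqrt(1 + (383/38)*283)/38 - 313) = -122530*(-2*sqrt(14554)*sqrt(1 + 108389/38)/38 - 313) = -122530*(-2*sqrt(41527541)/38 - 313) = -122530*(-sqrt(41527541)/19 - 313) = -122530*(-313 - sqrt(41527541)/19) = 38351890 + 122530*sqrt(41527541)/19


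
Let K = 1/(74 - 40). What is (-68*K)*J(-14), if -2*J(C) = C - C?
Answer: 0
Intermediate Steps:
J(C) = 0 (J(C) = -(C - C)/2 = -1/2*0 = 0)
K = 1/34 ≈ 0.029412
(-68*K)*J(-14) = -68*1/34*0 = -2*0 = 0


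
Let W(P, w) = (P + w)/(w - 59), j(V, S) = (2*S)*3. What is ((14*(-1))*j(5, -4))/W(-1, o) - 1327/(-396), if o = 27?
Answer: -2111645/5148 ≈ -410.19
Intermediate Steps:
j(V, S) = 6*S
W(P, w) = (P + w)/(-59 + w)
((14*(-1))*j(5, -4))/W(-1, o) - 1327/(-396) = ((14*(-1))*(6*(-4)))/(((-1 + 27)/(-59 + 27))) - 1327/(-396) = (-14*(-24))/((26/(-32))) - 1327*(-1/396) = 336/((-1/32*26)) + 1327/396 = 336/(-13/16) + 1327/396 = 336*(-16/13) + 1327/396 = -5376/13 + 1327/396 = -2111645/5148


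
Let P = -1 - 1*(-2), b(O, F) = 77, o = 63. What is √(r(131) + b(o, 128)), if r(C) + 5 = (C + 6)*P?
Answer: √209 ≈ 14.457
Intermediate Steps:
P = 1 (P = -1 + 2 = 1)
r(C) = 1 + C (r(C) = -5 + (C + 6)*1 = -5 + (6 + C)*1 = -5 + (6 + C) = 1 + C)
√(r(131) + b(o, 128)) = √((1 + 131) + 77) = √(132 + 77) = √209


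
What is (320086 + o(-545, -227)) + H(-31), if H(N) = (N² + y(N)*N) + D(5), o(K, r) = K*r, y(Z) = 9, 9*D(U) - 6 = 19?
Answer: 4000372/9 ≈ 4.4449e+5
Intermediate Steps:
D(U) = 25/9 (D(U) = ⅔ + (⅑)*19 = ⅔ + 19/9 = 25/9)
H(N) = 25/9 + N² + 9*N (H(N) = (N² + 9*N) + 25/9 = 25/9 + N² + 9*N)
(320086 + o(-545, -227)) + H(-31) = (320086 - 545*(-227)) + (25/9 + (-31)² + 9*(-31)) = (320086 + 123715) + (25/9 + 961 - 279) = 443801 + 6163/9 = 4000372/9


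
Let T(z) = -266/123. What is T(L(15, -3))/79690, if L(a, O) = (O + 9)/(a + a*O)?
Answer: -133/4900935 ≈ -2.7138e-5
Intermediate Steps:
L(a, O) = (9 + O)/(a + O*a)
T(z) = -266/123 (T(z) = -266*1/123 = -266/123)
T(L(15, -3))/79690 = -266/123/79690 = -266/123*1/79690 = -133/4900935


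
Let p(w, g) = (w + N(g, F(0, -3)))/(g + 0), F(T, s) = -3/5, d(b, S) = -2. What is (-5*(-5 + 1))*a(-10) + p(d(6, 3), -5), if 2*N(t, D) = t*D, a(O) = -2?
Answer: -399/10 ≈ -39.900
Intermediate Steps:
F(T, s) = -3/5 (F(T, s) = -3*1/5 = -3/5)
N(t, D) = D*t/2 (N(t, D) = (t*D)/2 = (D*t)/2 = D*t/2)
p(w, g) = (w - 3*g/10)/g (p(w, g) = (w + (1/2)*(-3/5)*g)/(g + 0) = (w - 3*g/10)/g)
(-5*(-5 + 1))*a(-10) + p(d(6, 3), -5) = -5*(-5 + 1)*(-2) + (-3/10 - 2/(-5)) = -5*(-4)*(-2) + (-3/10 - 2*(-1/5)) = 20*(-2) + (-3/10 + 2/5) = -40 + 1/10 = -399/10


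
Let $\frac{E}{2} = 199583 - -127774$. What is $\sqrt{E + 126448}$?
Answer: $\sqrt{781162} \approx 883.83$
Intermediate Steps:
$E = 654714$ ($E = 2 \left(199583 - -127774\right) = 2 \left(199583 + 127774\right) = 2 \cdot 327357 = 654714$)
$\sqrt{E + 126448} = \sqrt{654714 + 126448} = \sqrt{781162}$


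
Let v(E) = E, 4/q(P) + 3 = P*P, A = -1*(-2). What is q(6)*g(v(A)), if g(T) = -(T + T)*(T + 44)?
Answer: -736/33 ≈ -22.303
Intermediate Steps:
A = 2
q(P) = 4/(-3 + P**2) (q(P) = 4/(-3 + P*P) = 4/(-3 + P**2))
g(T) = -2*T*(44 + T)
q(6)*g(v(A)) = (4/(-3 + 6**2))*(-2*2*(44 + 2)) = (4/(-3 + 36))*(-2*2*46) = (4/33)*(-184) = -736/33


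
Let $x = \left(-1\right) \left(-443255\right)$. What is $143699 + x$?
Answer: $586954$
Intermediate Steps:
$x = 443255$
$143699 + x = 143699 + 443255 = 586954$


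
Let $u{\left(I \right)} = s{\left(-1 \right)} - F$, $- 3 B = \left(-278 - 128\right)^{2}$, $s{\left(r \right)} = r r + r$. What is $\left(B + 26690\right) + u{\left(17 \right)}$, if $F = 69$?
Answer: $- \frac{84973}{3} \approx -28324.0$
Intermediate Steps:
$s{\left(r \right)} = r + r^{2}$ ($s{\left(r \right)} = r^{2} + r = r + r^{2}$)
$B = - \frac{164836}{3}$ ($B = - \frac{\left(-278 - 128\right)^{2}}{3} = - \frac{\left(-406\right)^{2}}{3} = \left(- \frac{1}{3}\right) 164836 = - \frac{164836}{3} \approx -54945.0$)
$u{\left(I \right)} = -69$ ($u{\left(I \right)} = - (1 - 1) - 69 = \left(-1\right) 0 - 69 = 0 - 69 = -69$)
$\left(B + 26690\right) + u{\left(17 \right)} = \left(- \frac{164836}{3} + 26690\right) - 69 = - \frac{84766}{3} - 69 = - \frac{84973}{3}$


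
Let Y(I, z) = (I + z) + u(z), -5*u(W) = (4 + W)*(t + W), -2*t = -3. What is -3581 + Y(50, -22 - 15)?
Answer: -38023/10 ≈ -3802.3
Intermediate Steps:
t = 3/2 (t = -1/2*(-3) = 3/2 ≈ 1.5000)
u(W) = -(4 + W)*(3/2 + W)/5
Y(I, z) = -6/5 + I - z**2/5 - z/10 (Y(I, z) = (I + z) + (-6/5 - 11*z/10 - z**2/5) = -6/5 + I - z**2/5 - z/10)
-3581 + Y(50, -22 - 15) = -3581 + (-6/5 + 50 - (-22 - 15)**2/5 - (-22 - 15)/10) = -3581 + (-6/5 + 50 - 1/5*(-37)**2 - 1/10*(-37)) = -3581 + (-6/5 + 50 - 1/5*1369 + 37/10) = -3581 + (-6/5 + 50 - 1369/5 + 37/10) = -3581 - 2213/10 = -38023/10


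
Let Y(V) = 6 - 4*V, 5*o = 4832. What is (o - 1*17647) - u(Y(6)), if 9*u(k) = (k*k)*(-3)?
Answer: -82863/5 ≈ -16573.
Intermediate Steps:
o = 4832/5 (o = (⅕)*4832 = 4832/5 ≈ 966.40)
u(k) = -k²/3 (u(k) = ((k*k)*(-3))/9 = (k²*(-3))/9 = (-3*k²)/9 = -k²/3)
(o - 1*17647) - u(Y(6)) = (4832/5 - 1*17647) - (-1)*(6 - 4*6)²/3 = (4832/5 - 17647) - (-1)*(6 - 24)²/3 = -83403/5 - (-1)*(-18)²/3 = -83403/5 - (-1)*324/3 = -83403/5 - 1*(-108) = -83403/5 + 108 = -82863/5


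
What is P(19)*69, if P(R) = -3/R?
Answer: -207/19 ≈ -10.895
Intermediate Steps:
P(19)*69 = -3/19*69 = -207/19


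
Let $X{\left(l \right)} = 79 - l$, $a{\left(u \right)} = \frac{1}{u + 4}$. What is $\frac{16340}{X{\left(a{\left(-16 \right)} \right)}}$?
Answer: $\frac{196080}{949} \approx 206.62$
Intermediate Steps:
$a{\left(u \right)} = \frac{1}{4 + u}$
$\frac{16340}{X{\left(a{\left(-16 \right)} \right)}} = \frac{16340}{79 - \frac{1}{4 - 16}} = \frac{16340}{79 - \frac{1}{-12}} = \frac{16340}{79 - - \frac{1}{12}} = \frac{16340}{79 + \frac{1}{12}} = \frac{16340}{\frac{949}{12}} = 16340 \cdot \frac{12}{949} = \frac{196080}{949}$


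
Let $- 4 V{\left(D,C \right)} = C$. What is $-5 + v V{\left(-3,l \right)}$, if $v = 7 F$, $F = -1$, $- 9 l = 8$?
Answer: $- \frac{59}{9} \approx -6.5556$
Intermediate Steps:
$l = - \frac{8}{9}$ ($l = \left(- \frac{1}{9}\right) 8 = - \frac{8}{9} \approx -0.88889$)
$V{\left(D,C \right)} = - \frac{C}{4}$
$v = -7$ ($v = 7 \left(-1\right) = -7$)
$-5 + v V{\left(-3,l \right)} = -5 - 7 \left(\left(- \frac{1}{4}\right) \left(- \frac{8}{9}\right)\right) = -5 - \frac{14}{9} = - \frac{59}{9}$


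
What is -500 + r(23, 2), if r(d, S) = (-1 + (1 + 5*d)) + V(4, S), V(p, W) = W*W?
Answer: -381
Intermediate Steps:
V(p, W) = W**2
r(d, S) = S**2 + 5*d (r(d, S) = (-1 + (1 + 5*d)) + S**2 = 5*d + S**2 = S**2 + 5*d)
-500 + r(23, 2) = -500 + (2**2 + 5*23) = -500 + (4 + 115) = -500 + 119 = -381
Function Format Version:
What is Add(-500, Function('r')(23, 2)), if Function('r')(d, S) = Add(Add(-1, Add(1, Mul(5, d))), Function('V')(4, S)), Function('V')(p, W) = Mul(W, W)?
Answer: -381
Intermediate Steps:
Function('V')(p, W) = Pow(W, 2)
Function('r')(d, S) = Add(Pow(S, 2), Mul(5, d)) (Function('r')(d, S) = Add(Add(-1, Add(1, Mul(5, d))), Pow(S, 2)) = Add(Mul(5, d), Pow(S, 2)) = Add(Pow(S, 2), Mul(5, d)))
Add(-500, Function('r')(23, 2)) = Add(-500, Add(Pow(2, 2), Mul(5, 23))) = Add(-500, Add(4, 115)) = Add(-500, 119) = -381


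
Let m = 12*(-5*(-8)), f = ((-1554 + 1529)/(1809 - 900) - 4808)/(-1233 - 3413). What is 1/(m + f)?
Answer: 4223214/2031513217 ≈ 0.0020788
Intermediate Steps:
f = 4370497/4223214 (f = (-25/909 - 4808)/(-4646) = (-25*1/909 - 4808)*(-1/4646) = (-25/909 - 4808)*(-1/4646) = -4370497/909*(-1/4646) = 4370497/4223214 ≈ 1.0349)
m = 480 (m = 12*40 = 480)
1/(m + f) = 1/(480 + 4370497/4223214) = 1/(2031513217/4223214) = 4223214/2031513217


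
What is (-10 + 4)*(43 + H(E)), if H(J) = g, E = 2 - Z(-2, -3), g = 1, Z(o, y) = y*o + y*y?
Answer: -264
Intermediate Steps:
Z(o, y) = y² + o*y (Z(o, y) = o*y + y² = y² + o*y)
E = -13 (E = 2 - (-3)*(-2 - 3) = 2 - (-3)*(-5) = 2 - 1*15 = 2 - 15 = -13)
H(J) = 1
(-10 + 4)*(43 + H(E)) = (-10 + 4)*(43 + 1) = -6*44 = -264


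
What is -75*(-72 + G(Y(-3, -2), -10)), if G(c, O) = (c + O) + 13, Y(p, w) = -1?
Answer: 5250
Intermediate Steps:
G(c, O) = 13 + O + c (G(c, O) = (O + c) + 13 = 13 + O + c)
-75*(-72 + G(Y(-3, -2), -10)) = -75*(-72 + (13 - 10 - 1)) = -75*(-72 + 2) = -75*(-70) = 5250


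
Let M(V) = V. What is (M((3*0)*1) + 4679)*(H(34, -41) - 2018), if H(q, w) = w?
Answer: -9634061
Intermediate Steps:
(M((3*0)*1) + 4679)*(H(34, -41) - 2018) = ((3*0)*1 + 4679)*(-41 - 2018) = (0*1 + 4679)*(-2059) = (0 + 4679)*(-2059) = 4679*(-2059) = -9634061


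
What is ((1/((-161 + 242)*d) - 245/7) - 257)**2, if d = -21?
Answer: 246703936249/2893401 ≈ 85264.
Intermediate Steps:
((1/((-161 + 242)*d) - 245/7) - 257)**2 = ((1/((-161 + 242)*(-21)) - 245/7) - 257)**2 = ((-1/21/81 - 245*1/7) - 257)**2 = (((1/81)*(-1/21) - 35) - 257)**2 = ((-1/1701 - 35) - 257)**2 = (-59536/1701 - 257)**2 = (-496693/1701)**2 = 246703936249/2893401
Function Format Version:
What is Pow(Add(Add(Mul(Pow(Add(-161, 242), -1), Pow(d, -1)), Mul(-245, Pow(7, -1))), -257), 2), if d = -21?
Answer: Rational(246703936249, 2893401) ≈ 85264.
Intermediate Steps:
Pow(Add(Add(Mul(Pow(Add(-161, 242), -1), Pow(d, -1)), Mul(-245, Pow(7, -1))), -257), 2) = Pow(Add(Add(Mul(Pow(Add(-161, 242), -1), Pow(-21, -1)), Mul(-245, Pow(7, -1))), -257), 2) = Pow(Add(Add(Mul(Pow(81, -1), Rational(-1, 21)), Mul(-245, Rational(1, 7))), -257), 2) = Pow(Add(Add(Mul(Rational(1, 81), Rational(-1, 21)), -35), -257), 2) = Pow(Add(Add(Rational(-1, 1701), -35), -257), 2) = Pow(Add(Rational(-59536, 1701), -257), 2) = Pow(Rational(-496693, 1701), 2) = Rational(246703936249, 2893401)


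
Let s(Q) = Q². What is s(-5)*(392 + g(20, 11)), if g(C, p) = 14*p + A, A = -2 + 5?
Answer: 13725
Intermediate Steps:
A = 3
g(C, p) = 3 + 14*p (g(C, p) = 14*p + 3 = 3 + 14*p)
s(-5)*(392 + g(20, 11)) = (-5)²*(392 + (3 + 14*11)) = 25*(392 + (3 + 154)) = 25*(392 + 157) = 25*549 = 13725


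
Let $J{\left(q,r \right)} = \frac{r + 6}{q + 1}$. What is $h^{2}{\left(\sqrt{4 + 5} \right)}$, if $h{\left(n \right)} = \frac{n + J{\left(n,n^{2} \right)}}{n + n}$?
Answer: $\frac{81}{64} \approx 1.2656$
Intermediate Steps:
$J{\left(q,r \right)} = \frac{6 + r}{1 + q}$
$h{\left(n \right)} = \frac{n + \frac{6 + n^{2}}{1 + n}}{2 n}$ ($h{\left(n \right)} = \frac{n + \frac{6 + n^{2}}{1 + n}}{n + n} = \frac{n + \frac{6 + n^{2}}{1 + n}}{2 n}$)
$h^{2}{\left(\sqrt{4 + 5} \right)} = \left(\frac{3 + \left(\sqrt{4 + 5}\right)^{2} + \frac{\sqrt{4 + 5}}{2}}{\sqrt{4 + 5} \left(1 + \sqrt{4 + 5}\right)}\right)^{2} = \left(\frac{3 + \left(\sqrt{9}\right)^{2} + \frac{\sqrt{9}}{2}}{\sqrt{9} \left(1 + \sqrt{9}\right)}\right)^{2} = \left(\frac{3 + 3^{2} + \frac{1}{2} \cdot 3}{3 \left(1 + 3\right)}\right)^{2} = \left(\frac{3 + 9 + \frac{3}{2}}{3 \cdot 4}\right)^{2} = \left(\frac{1}{3} \cdot \frac{1}{4} \cdot \frac{27}{2}\right)^{2} = \left(\frac{9}{8}\right)^{2} = \frac{81}{64}$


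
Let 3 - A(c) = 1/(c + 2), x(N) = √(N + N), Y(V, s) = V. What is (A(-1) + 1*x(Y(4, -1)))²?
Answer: 12 + 8*√2 ≈ 23.314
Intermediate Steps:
x(N) = √2*√N (x(N) = √(2*N) = √2*√N)
A(c) = 3 - 1/(2 + c) (A(c) = 3 - 1/(c + 2) = 3 - 1/(2 + c))
(A(-1) + 1*x(Y(4, -1)))² = ((5 + 3*(-1))/(2 - 1) + 1*(√2*√4))² = ((5 - 3)/1 + 1*(√2*2))² = (1*2 + 1*(2*√2))² = (2 + 2*√2)²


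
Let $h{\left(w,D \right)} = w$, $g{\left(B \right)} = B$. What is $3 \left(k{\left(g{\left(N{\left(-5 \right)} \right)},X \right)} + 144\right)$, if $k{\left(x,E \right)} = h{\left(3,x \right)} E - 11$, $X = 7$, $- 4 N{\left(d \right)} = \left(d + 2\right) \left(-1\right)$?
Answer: $462$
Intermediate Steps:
$N{\left(d \right)} = \frac{1}{2} + \frac{d}{4}$ ($N{\left(d \right)} = - \frac{\left(d + 2\right) \left(-1\right)}{4} = - \frac{\left(2 + d\right) \left(-1\right)}{4} = - \frac{-2 - d}{4} = \frac{1}{2} + \frac{d}{4}$)
$k{\left(x,E \right)} = -11 + 3 E$ ($k{\left(x,E \right)} = 3 E - 11 = -11 + 3 E$)
$3 \left(k{\left(g{\left(N{\left(-5 \right)} \right)},X \right)} + 144\right) = 3 \left(\left(-11 + 3 \cdot 7\right) + 144\right) = 3 \left(\left(-11 + 21\right) + 144\right) = 3 \left(10 + 144\right) = 3 \cdot 154 = 462$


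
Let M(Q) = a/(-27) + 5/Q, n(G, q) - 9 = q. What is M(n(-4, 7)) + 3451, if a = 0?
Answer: 55221/16 ≈ 3451.3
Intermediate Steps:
n(G, q) = 9 + q
M(Q) = 5/Q (M(Q) = 0/(-27) + 5/Q = 0*(-1/27) + 5/Q = 0 + 5/Q = 5/Q)
M(n(-4, 7)) + 3451 = 5/(9 + 7) + 3451 = 5/16 + 3451 = 55221/16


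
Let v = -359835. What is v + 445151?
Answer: 85316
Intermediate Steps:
v + 445151 = -359835 + 445151 = 85316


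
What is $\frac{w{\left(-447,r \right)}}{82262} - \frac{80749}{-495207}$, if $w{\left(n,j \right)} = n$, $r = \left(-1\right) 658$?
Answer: $\frac{6421216709}{40736718234} \approx 0.15763$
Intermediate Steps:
$r = -658$
$\frac{w{\left(-447,r \right)}}{82262} - \frac{80749}{-495207} = - \frac{447}{82262} - \frac{80749}{-495207} = \left(-447\right) \frac{1}{82262} - - \frac{80749}{495207} = - \frac{447}{82262} + \frac{80749}{495207} = \frac{6421216709}{40736718234}$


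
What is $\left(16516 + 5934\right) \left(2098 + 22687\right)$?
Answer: $556423250$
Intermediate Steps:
$\left(16516 + 5934\right) \left(2098 + 22687\right) = 22450 \cdot 24785 = 556423250$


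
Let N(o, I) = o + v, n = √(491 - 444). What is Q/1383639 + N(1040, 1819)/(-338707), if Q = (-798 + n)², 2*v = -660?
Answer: 214723507967/468648214773 - 532*√47/461213 ≈ 0.45027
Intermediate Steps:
v = -330 (v = (½)*(-660) = -330)
n = √47 ≈ 6.8557
N(o, I) = -330 + o (N(o, I) = o - 330 = -330 + o)
Q = (-798 + √47)² ≈ 6.2591e+5
Q/1383639 + N(1040, 1819)/(-338707) = (798 - √47)²/1383639 + (-330 + 1040)/(-338707) = (798 - √47)²*(1/1383639) + 710*(-1/338707) = (798 - √47)²/1383639 - 710/338707 = -710/338707 + (798 - √47)²/1383639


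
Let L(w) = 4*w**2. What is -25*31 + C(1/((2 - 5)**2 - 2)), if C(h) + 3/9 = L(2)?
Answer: -2278/3 ≈ -759.33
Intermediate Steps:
C(h) = 47/3 (C(h) = -1/3 + 4*2**2 = -1/3 + 4*4 = -1/3 + 16 = 47/3)
-25*31 + C(1/((2 - 5)**2 - 2)) = -25*31 + 47/3 = -775 + 47/3 = -2278/3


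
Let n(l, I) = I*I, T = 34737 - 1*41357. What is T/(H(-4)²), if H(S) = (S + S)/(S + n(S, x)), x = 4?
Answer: -14895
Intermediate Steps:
T = -6620 (T = 34737 - 41357 = -6620)
n(l, I) = I²
H(S) = 2*S/(16 + S) (H(S) = (S + S)/(S + 4²) = (2*S)/(S + 16) = (2*S)/(16 + S) = 2*S/(16 + S))
T/(H(-4)²) = -6620*(16 - 4)²/64 = -6620/((2*(-4)/12)²) = -6620/((2*(-4)*(1/12))²) = -6620/((-⅔)²) = -6620/4/9 = -6620*9/4 = -14895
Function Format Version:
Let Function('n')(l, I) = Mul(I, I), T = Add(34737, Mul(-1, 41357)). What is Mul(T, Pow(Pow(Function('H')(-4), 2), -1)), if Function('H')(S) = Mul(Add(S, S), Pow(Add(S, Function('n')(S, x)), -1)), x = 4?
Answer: -14895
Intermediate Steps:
T = -6620 (T = Add(34737, -41357) = -6620)
Function('n')(l, I) = Pow(I, 2)
Function('H')(S) = Mul(2, S, Pow(Add(16, S), -1)) (Function('H')(S) = Mul(Add(S, S), Pow(Add(S, Pow(4, 2)), -1)) = Mul(Mul(2, S), Pow(Add(S, 16), -1)) = Mul(Mul(2, S), Pow(Add(16, S), -1)) = Mul(2, S, Pow(Add(16, S), -1)))
Mul(T, Pow(Pow(Function('H')(-4), 2), -1)) = Mul(-6620, Pow(Pow(Mul(2, -4, Pow(Add(16, -4), -1)), 2), -1)) = Mul(-6620, Pow(Pow(Mul(2, -4, Pow(12, -1)), 2), -1)) = Mul(-6620, Pow(Pow(Mul(2, -4, Rational(1, 12)), 2), -1)) = Mul(-6620, Pow(Pow(Rational(-2, 3), 2), -1)) = Mul(-6620, Pow(Rational(4, 9), -1)) = Mul(-6620, Rational(9, 4)) = -14895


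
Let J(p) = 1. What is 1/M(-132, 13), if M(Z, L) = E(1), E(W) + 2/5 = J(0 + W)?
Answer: 5/3 ≈ 1.6667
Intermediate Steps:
E(W) = 3/5 (E(W) = -2/5 + 1 = 3/5)
M(Z, L) = 3/5
1/M(-132, 13) = 1/(3/5) = 5/3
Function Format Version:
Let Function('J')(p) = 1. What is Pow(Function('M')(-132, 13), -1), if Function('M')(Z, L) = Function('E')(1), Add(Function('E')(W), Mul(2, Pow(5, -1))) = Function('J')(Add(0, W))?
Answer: Rational(5, 3) ≈ 1.6667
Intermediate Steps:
Function('E')(W) = Rational(3, 5) (Function('E')(W) = Add(Rational(-2, 5), 1) = Rational(3, 5))
Function('M')(Z, L) = Rational(3, 5)
Pow(Function('M')(-132, 13), -1) = Pow(Rational(3, 5), -1) = Rational(5, 3)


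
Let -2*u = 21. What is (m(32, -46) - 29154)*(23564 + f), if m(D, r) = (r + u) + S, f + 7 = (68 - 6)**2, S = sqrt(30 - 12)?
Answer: -1600793821/2 + 82203*sqrt(2) ≈ -8.0028e+8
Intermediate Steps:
S = 3*sqrt(2) (S = sqrt(18) = 3*sqrt(2) ≈ 4.2426)
f = 3837 (f = -7 + (68 - 6)**2 = -7 + 62**2 = -7 + 3844 = 3837)
u = -21/2 (u = -1/2*21 = -21/2 ≈ -10.500)
m(D, r) = -21/2 + r + 3*sqrt(2) (m(D, r) = (r - 21/2) + 3*sqrt(2) = (-21/2 + r) + 3*sqrt(2) = -21/2 + r + 3*sqrt(2))
(m(32, -46) - 29154)*(23564 + f) = ((-21/2 - 46 + 3*sqrt(2)) - 29154)*(23564 + 3837) = ((-113/2 + 3*sqrt(2)) - 29154)*27401 = (-58421/2 + 3*sqrt(2))*27401 = -1600793821/2 + 82203*sqrt(2)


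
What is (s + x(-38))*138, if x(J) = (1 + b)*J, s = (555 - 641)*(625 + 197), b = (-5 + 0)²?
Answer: -9891840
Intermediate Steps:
b = 25 (b = (-5)² = 25)
s = -70692 (s = -86*822 = -70692)
x(J) = 26*J (x(J) = (1 + 25)*J = 26*J)
(s + x(-38))*138 = (-70692 + 26*(-38))*138 = (-70692 - 988)*138 = -71680*138 = -9891840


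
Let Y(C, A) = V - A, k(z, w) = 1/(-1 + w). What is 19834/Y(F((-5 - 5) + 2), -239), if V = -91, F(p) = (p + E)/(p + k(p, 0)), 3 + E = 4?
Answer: 9917/74 ≈ 134.01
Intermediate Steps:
E = 1 (E = -3 + 4 = 1)
F(p) = (1 + p)/(-1 + p) (F(p) = (p + 1)/(p + 1/(-1 + 0)) = (1 + p)/(p + 1/(-1)) = (1 + p)/(p - 1) = (1 + p)/(-1 + p))
Y(C, A) = -91 - A
19834/Y(F((-5 - 5) + 2), -239) = 19834/(-91 - 1*(-239)) = 19834/(-91 + 239) = 19834/148 = 19834*(1/148) = 9917/74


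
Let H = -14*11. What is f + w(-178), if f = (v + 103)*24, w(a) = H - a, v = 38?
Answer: 3408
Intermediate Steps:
H = -154
w(a) = -154 - a
f = 3384 (f = (38 + 103)*24 = 141*24 = 3384)
f + w(-178) = 3384 + (-154 - 1*(-178)) = 3384 + (-154 + 178) = 3384 + 24 = 3408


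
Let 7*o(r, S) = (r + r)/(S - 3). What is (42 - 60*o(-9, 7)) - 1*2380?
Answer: -16096/7 ≈ -2299.4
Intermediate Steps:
o(r, S) = 2*r/(7*(-3 + S)) (o(r, S) = ((r + r)/(S - 3))/7 = ((2*r)/(-3 + S))/7 = (2*r/(-3 + S))/7 = 2*r/(7*(-3 + S)))
(42 - 60*o(-9, 7)) - 1*2380 = (42 - 120*(-9)/(7*(-3 + 7))) - 1*2380 = (42 - 120*(-9)/(7*4)) - 2380 = (42 - 60*(-9/14)) - 2380 = (42 + 270/7) - 2380 = 564/7 - 2380 = -16096/7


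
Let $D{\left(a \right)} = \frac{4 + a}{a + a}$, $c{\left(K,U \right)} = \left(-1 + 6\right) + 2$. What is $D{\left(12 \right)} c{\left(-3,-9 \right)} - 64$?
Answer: $- \frac{178}{3} \approx -59.333$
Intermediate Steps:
$c{\left(K,U \right)} = 7$ ($c{\left(K,U \right)} = 5 + 2 = 7$)
$D{\left(a \right)} = \frac{4 + a}{2 a}$
$D{\left(12 \right)} c{\left(-3,-9 \right)} - 64 = \frac{4 + 12}{2 \cdot 12} \cdot 7 - 64 = \frac{1}{2} \cdot \frac{1}{12} \cdot 16 \cdot 7 - 64 = \frac{2}{3} \cdot 7 - 64 = \frac{14}{3} - 64 = - \frac{178}{3}$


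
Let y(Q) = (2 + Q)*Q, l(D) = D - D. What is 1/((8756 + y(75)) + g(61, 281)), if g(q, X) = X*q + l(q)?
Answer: 1/31672 ≈ 3.1574e-5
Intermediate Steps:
l(D) = 0
g(q, X) = X*q (g(q, X) = X*q + 0 = X*q)
y(Q) = Q*(2 + Q)
1/((8756 + y(75)) + g(61, 281)) = 1/((8756 + 75*(2 + 75)) + 281*61) = 1/((8756 + 75*77) + 17141) = 1/((8756 + 5775) + 17141) = 1/(14531 + 17141) = 1/31672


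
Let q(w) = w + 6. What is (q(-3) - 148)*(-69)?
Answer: 10005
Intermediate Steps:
q(w) = 6 + w
(q(-3) - 148)*(-69) = ((6 - 3) - 148)*(-69) = (3 - 148)*(-69) = -145*(-69) = 10005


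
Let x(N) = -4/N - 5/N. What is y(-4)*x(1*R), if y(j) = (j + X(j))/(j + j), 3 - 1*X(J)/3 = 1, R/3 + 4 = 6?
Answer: 3/8 ≈ 0.37500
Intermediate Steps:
R = 6 (R = -12 + 3*6 = -12 + 18 = 6)
X(J) = 6 (X(J) = 9 - 3*1 = 9 - 3 = 6)
y(j) = (6 + j)/(2*j) (y(j) = (j + 6)/(j + j) = (6 + j)/((2*j)) = (6 + j)*(1/(2*j)) = (6 + j)/(2*j))
x(N) = -9/N
y(-4)*x(1*R) = ((1/2)*(6 - 4)/(-4))*(-9/(1*6)) = ((1/2)*(-1/4)*2)*(-9/6) = -(-9)/(4*6) = -1/4*(-3/2) = 3/8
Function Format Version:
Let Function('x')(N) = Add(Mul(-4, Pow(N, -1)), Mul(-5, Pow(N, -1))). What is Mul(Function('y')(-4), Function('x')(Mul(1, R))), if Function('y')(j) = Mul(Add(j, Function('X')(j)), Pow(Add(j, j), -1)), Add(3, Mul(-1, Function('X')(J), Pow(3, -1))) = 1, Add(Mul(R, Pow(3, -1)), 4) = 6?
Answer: Rational(3, 8) ≈ 0.37500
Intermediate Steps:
R = 6 (R = Add(-12, Mul(3, 6)) = Add(-12, 18) = 6)
Function('X')(J) = 6 (Function('X')(J) = Add(9, Mul(-3, 1)) = Add(9, -3) = 6)
Function('y')(j) = Mul(Rational(1, 2), Pow(j, -1), Add(6, j)) (Function('y')(j) = Mul(Add(j, 6), Pow(Add(j, j), -1)) = Mul(Add(6, j), Pow(Mul(2, j), -1)) = Mul(Add(6, j), Mul(Rational(1, 2), Pow(j, -1))) = Mul(Rational(1, 2), Pow(j, -1), Add(6, j)))
Function('x')(N) = Mul(-9, Pow(N, -1))
Mul(Function('y')(-4), Function('x')(Mul(1, R))) = Mul(Mul(Rational(1, 2), Pow(-4, -1), Add(6, -4)), Mul(-9, Pow(Mul(1, 6), -1))) = Mul(Mul(Rational(1, 2), Rational(-1, 4), 2), Mul(-9, Pow(6, -1))) = Mul(Rational(-1, 4), Mul(-9, Rational(1, 6))) = Mul(Rational(-1, 4), Rational(-3, 2)) = Rational(3, 8)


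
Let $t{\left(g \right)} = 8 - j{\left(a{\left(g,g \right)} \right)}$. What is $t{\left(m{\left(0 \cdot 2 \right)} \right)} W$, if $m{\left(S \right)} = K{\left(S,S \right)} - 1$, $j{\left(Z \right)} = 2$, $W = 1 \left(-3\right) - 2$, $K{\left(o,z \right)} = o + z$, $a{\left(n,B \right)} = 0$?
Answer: $-30$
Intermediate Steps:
$W = -5$ ($W = -3 - 2 = -5$)
$m{\left(S \right)} = -1 + 2 S$ ($m{\left(S \right)} = \left(S + S\right) - 1 = 2 S - 1 = -1 + 2 S$)
$t{\left(g \right)} = 6$ ($t{\left(g \right)} = 8 - 2 = 6$)
$t{\left(m{\left(0 \cdot 2 \right)} \right)} W = 6 \left(-5\right) = -30$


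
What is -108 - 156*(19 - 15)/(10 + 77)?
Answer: -3340/29 ≈ -115.17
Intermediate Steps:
-108 - 156*(19 - 15)/(10 + 77) = -108 - 624/87 = -108 - 156*4/87 = -108 - 208/29 = -3340/29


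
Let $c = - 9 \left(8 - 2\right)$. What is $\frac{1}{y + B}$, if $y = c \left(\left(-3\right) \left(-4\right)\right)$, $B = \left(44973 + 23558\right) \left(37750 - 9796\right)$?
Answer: $\frac{1}{1915714926} \approx 5.22 \cdot 10^{-10}$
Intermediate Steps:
$c = -54$ ($c = \left(-9\right) 6 = -54$)
$B = 1915715574$ ($B = 68531 \cdot 27954 = 1915715574$)
$y = -648$ ($y = - 54 \left(\left(-3\right) \left(-4\right)\right) = \left(-54\right) 12 = -648$)
$\frac{1}{y + B} = \frac{1}{-648 + 1915715574} = \frac{1}{1915714926}$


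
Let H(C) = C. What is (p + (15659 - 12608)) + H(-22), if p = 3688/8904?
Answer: 3371738/1113 ≈ 3029.4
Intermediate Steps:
p = 461/1113 (p = 3688*(1/8904) = 461/1113 ≈ 0.41420)
(p + (15659 - 12608)) + H(-22) = (461/1113 + (15659 - 12608)) - 22 = (461/1113 + 3051) - 22 = 3396224/1113 - 22 = 3371738/1113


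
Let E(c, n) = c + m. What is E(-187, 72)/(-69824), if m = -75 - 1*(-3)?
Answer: 259/69824 ≈ 0.0037093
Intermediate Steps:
m = -72 (m = -75 + 3 = -72)
E(c, n) = -72 + c (E(c, n) = c - 72 = -72 + c)
E(-187, 72)/(-69824) = (-72 - 187)/(-69824) = -259*(-1/69824) = 259/69824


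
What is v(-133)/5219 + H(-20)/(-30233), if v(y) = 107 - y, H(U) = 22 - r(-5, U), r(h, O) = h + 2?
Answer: 7125445/157786027 ≈ 0.045159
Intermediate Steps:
r(h, O) = 2 + h
H(U) = 25 (H(U) = 22 - (2 - 5) = 22 - 1*(-3) = 22 + 3 = 25)
v(-133)/5219 + H(-20)/(-30233) = (107 - 1*(-133))/5219 + 25/(-30233) = (107 + 133)*(1/5219) + 25*(-1/30233) = 240*(1/5219) - 25/30233 = 240/5219 - 25/30233 = 7125445/157786027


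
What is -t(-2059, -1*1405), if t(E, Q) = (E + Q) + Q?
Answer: 4869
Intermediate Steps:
t(E, Q) = E + 2*Q
-t(-2059, -1*1405) = -(-2059 + 2*(-1*1405)) = -(-2059 + 2*(-1405)) = -(-2059 - 2810) = -1*(-4869) = 4869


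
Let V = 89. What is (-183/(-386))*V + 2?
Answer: 17059/386 ≈ 44.194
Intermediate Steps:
(-183/(-386))*V + 2 = -183/(-386)*89 + 2 = -183*(-1/386)*89 + 2 = (183/386)*89 + 2 = 16287/386 + 2 = 17059/386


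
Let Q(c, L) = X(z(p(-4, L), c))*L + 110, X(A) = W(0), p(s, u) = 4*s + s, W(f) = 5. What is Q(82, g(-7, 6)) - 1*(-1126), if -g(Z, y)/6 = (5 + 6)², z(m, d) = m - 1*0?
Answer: -2394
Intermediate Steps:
p(s, u) = 5*s
z(m, d) = m (z(m, d) = m + 0 = m)
X(A) = 5
g(Z, y) = -726 (g(Z, y) = -6*(5 + 6)² = -6*11² = -6*121 = -726)
Q(c, L) = 110 + 5*L (Q(c, L) = 5*L + 110 = 110 + 5*L)
Q(82, g(-7, 6)) - 1*(-1126) = (110 + 5*(-726)) - 1*(-1126) = (110 - 3630) + 1126 = -3520 + 1126 = -2394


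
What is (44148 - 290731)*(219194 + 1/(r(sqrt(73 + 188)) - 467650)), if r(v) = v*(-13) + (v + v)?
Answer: -11820439069869090899788/218696490919 - 8137239*sqrt(29)/218696490919 ≈ -5.4050e+10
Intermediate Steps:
r(v) = -11*v (r(v) = -13*v + 2*v = -11*v)
(44148 - 290731)*(219194 + 1/(r(sqrt(73 + 188)) - 467650)) = (44148 - 290731)*(219194 + 1/(-11*sqrt(73 + 188) - 467650)) = -246583*(219194 + 1/(-33*sqrt(29) - 467650)) = -246583*(219194 + 1/(-467650 - 33*sqrt(29))) = -54049514102 - 246583/(-467650 - 33*sqrt(29))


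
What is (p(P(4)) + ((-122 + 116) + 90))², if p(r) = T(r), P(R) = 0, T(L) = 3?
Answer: 7569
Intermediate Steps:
p(r) = 3
(p(P(4)) + ((-122 + 116) + 90))² = (3 + ((-122 + 116) + 90))² = (3 + (-6 + 90))² = (3 + 84)² = 87² = 7569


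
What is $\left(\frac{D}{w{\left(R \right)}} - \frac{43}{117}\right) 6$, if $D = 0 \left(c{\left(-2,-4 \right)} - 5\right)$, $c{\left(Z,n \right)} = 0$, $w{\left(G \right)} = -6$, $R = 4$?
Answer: $- \frac{86}{39} \approx -2.2051$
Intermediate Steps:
$D = 0$ ($D = 0 \left(0 - 5\right) = 0 \left(-5\right) = 0$)
$\left(\frac{D}{w{\left(R \right)}} - \frac{43}{117}\right) 6 = \left(\frac{0}{-6} - \frac{43}{117}\right) 6 = \left(0 \left(- \frac{1}{6}\right) - \frac{43}{117}\right) 6 = \left(0 - \frac{43}{117}\right) 6 = \left(- \frac{43}{117}\right) 6 = - \frac{86}{39}$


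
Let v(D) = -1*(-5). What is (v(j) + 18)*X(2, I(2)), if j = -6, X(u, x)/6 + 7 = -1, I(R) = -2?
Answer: -1104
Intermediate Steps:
X(u, x) = -48 (X(u, x) = -42 + 6*(-1) = -42 - 6 = -48)
v(D) = 5
(v(j) + 18)*X(2, I(2)) = (5 + 18)*(-48) = 23*(-48) = -1104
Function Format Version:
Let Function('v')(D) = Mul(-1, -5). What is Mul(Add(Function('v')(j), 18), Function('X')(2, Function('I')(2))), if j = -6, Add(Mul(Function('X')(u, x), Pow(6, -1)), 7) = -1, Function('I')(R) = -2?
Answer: -1104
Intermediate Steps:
Function('X')(u, x) = -48 (Function('X')(u, x) = Add(-42, Mul(6, -1)) = Add(-42, -6) = -48)
Function('v')(D) = 5
Mul(Add(Function('v')(j), 18), Function('X')(2, Function('I')(2))) = Mul(Add(5, 18), -48) = Mul(23, -48) = -1104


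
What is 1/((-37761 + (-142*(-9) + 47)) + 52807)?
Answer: 1/16371 ≈ 6.1084e-5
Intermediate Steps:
1/((-37761 + (-142*(-9) + 47)) + 52807) = 1/((-37761 + (-71*(-18) + 47)) + 52807) = 1/((-37761 + (1278 + 47)) + 52807) = 1/((-37761 + 1325) + 52807) = 1/(-36436 + 52807) = 1/16371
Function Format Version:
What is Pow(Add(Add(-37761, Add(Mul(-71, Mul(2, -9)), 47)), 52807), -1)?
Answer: Rational(1, 16371) ≈ 6.1084e-5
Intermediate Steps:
Pow(Add(Add(-37761, Add(Mul(-71, Mul(2, -9)), 47)), 52807), -1) = Pow(Add(Add(-37761, Add(Mul(-71, -18), 47)), 52807), -1) = Pow(Add(Add(-37761, Add(1278, 47)), 52807), -1) = Pow(Add(Add(-37761, 1325), 52807), -1) = Pow(Add(-36436, 52807), -1) = Pow(16371, -1) = Rational(1, 16371)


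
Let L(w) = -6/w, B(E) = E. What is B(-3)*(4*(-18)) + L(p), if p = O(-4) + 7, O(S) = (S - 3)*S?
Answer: 7554/35 ≈ 215.83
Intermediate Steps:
O(S) = S*(-3 + S) (O(S) = (-3 + S)*S = S*(-3 + S))
p = 35 (p = -4*(-3 - 4) + 7 = -4*(-7) + 7 = 28 + 7 = 35)
B(-3)*(4*(-18)) + L(p) = -12*(-18) - 6/35 = -3*(-72) - 6*1/35 = 216 - 6/35 = 7554/35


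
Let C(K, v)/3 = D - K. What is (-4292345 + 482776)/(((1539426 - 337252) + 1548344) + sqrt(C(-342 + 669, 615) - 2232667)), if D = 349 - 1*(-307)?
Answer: -5239144053371/3782675750002 + 7619138*I*sqrt(34870)/1891337875001 ≈ -1.385 + 0.00075225*I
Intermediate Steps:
D = 656 (D = 349 + 307 = 656)
C(K, v) = 1968 - 3*K (C(K, v) = 3*(656 - K) = 1968 - 3*K)
(-4292345 + 482776)/(((1539426 - 337252) + 1548344) + sqrt(C(-342 + 669, 615) - 2232667)) = (-4292345 + 482776)/(((1539426 - 337252) + 1548344) + sqrt((1968 - 3*(-342 + 669)) - 2232667)) = -3809569/((1202174 + 1548344) + sqrt((1968 - 3*327) - 2232667)) = -3809569/(2750518 + sqrt((1968 - 981) - 2232667)) = -3809569/(2750518 + sqrt(987 - 2232667)) = -3809569/(2750518 + sqrt(-2231680)) = -3809569/(2750518 + 8*I*sqrt(34870))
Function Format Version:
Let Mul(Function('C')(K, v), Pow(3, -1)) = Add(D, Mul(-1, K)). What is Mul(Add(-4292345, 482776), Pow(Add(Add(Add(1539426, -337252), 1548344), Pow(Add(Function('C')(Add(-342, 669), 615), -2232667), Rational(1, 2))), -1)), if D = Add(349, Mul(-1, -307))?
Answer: Add(Rational(-5239144053371, 3782675750002), Mul(Rational(7619138, 1891337875001), I, Pow(34870, Rational(1, 2)))) ≈ Add(-1.3850, Mul(0.00075225, I))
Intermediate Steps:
D = 656 (D = Add(349, 307) = 656)
Function('C')(K, v) = Add(1968, Mul(-3, K)) (Function('C')(K, v) = Mul(3, Add(656, Mul(-1, K))) = Add(1968, Mul(-3, K)))
Mul(Add(-4292345, 482776), Pow(Add(Add(Add(1539426, -337252), 1548344), Pow(Add(Function('C')(Add(-342, 669), 615), -2232667), Rational(1, 2))), -1)) = Mul(Add(-4292345, 482776), Pow(Add(Add(Add(1539426, -337252), 1548344), Pow(Add(Add(1968, Mul(-3, Add(-342, 669))), -2232667), Rational(1, 2))), -1)) = Mul(-3809569, Pow(Add(Add(1202174, 1548344), Pow(Add(Add(1968, Mul(-3, 327)), -2232667), Rational(1, 2))), -1)) = Mul(-3809569, Pow(Add(2750518, Pow(Add(Add(1968, -981), -2232667), Rational(1, 2))), -1)) = Mul(-3809569, Pow(Add(2750518, Pow(Add(987, -2232667), Rational(1, 2))), -1)) = Mul(-3809569, Pow(Add(2750518, Pow(-2231680, Rational(1, 2))), -1)) = Mul(-3809569, Pow(Add(2750518, Mul(8, I, Pow(34870, Rational(1, 2)))), -1))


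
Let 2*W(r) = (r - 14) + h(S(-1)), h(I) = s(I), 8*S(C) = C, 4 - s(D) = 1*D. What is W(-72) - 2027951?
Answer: -32447871/16 ≈ -2.0280e+6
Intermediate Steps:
s(D) = 4 - D
S(C) = C/8
h(I) = 4 - I
W(r) = -79/16 + r/2 (W(r) = ((r - 14) + (4 - (-1)/8))/2 = ((-14 + r) + (4 - 1*(-⅛)))/2 = ((-14 + r) + (4 + ⅛))/2 = ((-14 + r) + 33/8)/2 = (-79/8 + r)/2 = -79/16 + r/2)
W(-72) - 2027951 = (-79/16 + (½)*(-72)) - 2027951 = (-79/16 - 36) - 2027951 = -655/16 - 2027951 = -32447871/16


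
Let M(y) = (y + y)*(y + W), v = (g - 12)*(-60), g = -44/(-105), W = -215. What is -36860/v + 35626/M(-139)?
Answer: -82957169/1574592 ≈ -52.685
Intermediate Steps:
g = 44/105 (g = -44*(-1/105) = 44/105 ≈ 0.41905)
v = 4864/7 (v = (44/105 - 12)*(-60) = -1216/105*(-60) = 4864/7 ≈ 694.86)
M(y) = 2*y*(-215 + y) (M(y) = (y + y)*(y - 215) = (2*y)*(-215 + y) = 2*y*(-215 + y))
-36860/v + 35626/M(-139) = -36860/4864/7 + 35626/((2*(-139)*(-215 - 139))) = -36860*7/4864 + 35626/((2*(-139)*(-354))) = -3395/64 + 35626/98412 = -3395/64 + 35626*(1/98412) = -3395/64 + 17813/49206 = -82957169/1574592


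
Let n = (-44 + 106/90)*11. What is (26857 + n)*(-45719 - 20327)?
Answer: -78420906928/45 ≈ -1.7427e+9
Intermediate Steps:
n = -21197/45 (n = (-44 + 106*(1/90))*11 = (-44 + 53/45)*11 = -1927/45*11 = -21197/45 ≈ -471.04)
(26857 + n)*(-45719 - 20327) = (26857 - 21197/45)*(-45719 - 20327) = (1187368/45)*(-66046) = -78420906928/45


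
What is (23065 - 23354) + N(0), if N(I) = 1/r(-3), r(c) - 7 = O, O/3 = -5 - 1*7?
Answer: -8382/29 ≈ -289.03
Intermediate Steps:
O = -36 (O = 3*(-5 - 1*7) = 3*(-5 - 7) = 3*(-12) = -36)
r(c) = -29 (r(c) = 7 - 36 = -29)
N(I) = -1/29 (N(I) = 1/(-29) = -1/29)
(23065 - 23354) + N(0) = (23065 - 23354) - 1/29 = -289 - 1/29 = -8382/29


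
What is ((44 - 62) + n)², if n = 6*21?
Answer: 11664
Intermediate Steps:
n = 126
((44 - 62) + n)² = ((44 - 62) + 126)² = (-18 + 126)² = 108² = 11664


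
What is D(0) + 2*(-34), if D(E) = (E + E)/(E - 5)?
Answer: -68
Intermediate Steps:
D(E) = 2*E/(-5 + E) (D(E) = (2*E)/(-5 + E) = 2*E/(-5 + E))
D(0) + 2*(-34) = 2*0/(-5 + 0) + 2*(-34) = 2*0/(-5) - 68 = 2*0*(-1/5) - 68 = 0 - 68 = -68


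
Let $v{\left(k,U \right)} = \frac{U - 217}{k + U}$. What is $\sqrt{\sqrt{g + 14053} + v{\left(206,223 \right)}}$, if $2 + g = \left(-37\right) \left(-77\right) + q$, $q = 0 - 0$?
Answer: $\frac{4 \sqrt{166166}}{143} \approx 11.402$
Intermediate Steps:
$q = 0$ ($q = 0 + 0 = 0$)
$v{\left(k,U \right)} = \frac{-217 + U}{U + k}$
$g = 2847$ ($g = -2 + \left(\left(-37\right) \left(-77\right) + 0\right) = -2 + \left(2849 + 0\right) = -2 + 2849 = 2847$)
$\sqrt{\sqrt{g + 14053} + v{\left(206,223 \right)}} = \sqrt{\sqrt{2847 + 14053} + \frac{-217 + 223}{223 + 206}} = \sqrt{\sqrt{16900} + \frac{1}{429} \cdot 6} = \sqrt{130 + \frac{1}{429} \cdot 6} = \sqrt{130 + \frac{2}{143}} = \sqrt{\frac{18592}{143}} = \frac{4 \sqrt{166166}}{143}$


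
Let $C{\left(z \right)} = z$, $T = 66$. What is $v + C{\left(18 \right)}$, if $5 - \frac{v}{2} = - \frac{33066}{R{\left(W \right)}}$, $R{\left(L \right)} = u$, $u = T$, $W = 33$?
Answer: $1030$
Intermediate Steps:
$u = 66$
$R{\left(L \right)} = 66$
$v = 1012$ ($v = 10 - 2 \left(- \frac{33066}{66}\right) = 10 - 2 \left(\left(-33066\right) \frac{1}{66}\right) = 10 - -1002 = 10 + 1002 = 1012$)
$v + C{\left(18 \right)} = 1012 + 18 = 1030$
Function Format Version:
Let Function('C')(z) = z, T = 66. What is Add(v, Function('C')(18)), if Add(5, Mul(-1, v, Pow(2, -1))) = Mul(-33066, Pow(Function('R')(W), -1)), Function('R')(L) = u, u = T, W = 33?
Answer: 1030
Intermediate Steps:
u = 66
Function('R')(L) = 66
v = 1012 (v = Add(10, Mul(-2, Mul(-33066, Pow(66, -1)))) = Add(10, Mul(-2, Mul(-33066, Rational(1, 66)))) = Add(10, Mul(-2, -501)) = Add(10, 1002) = 1012)
Add(v, Function('C')(18)) = Add(1012, 18) = 1030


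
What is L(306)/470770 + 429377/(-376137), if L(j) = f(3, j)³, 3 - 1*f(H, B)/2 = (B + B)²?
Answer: -79050413279181733575853/88537007745 ≈ -8.9285e+11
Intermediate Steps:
f(H, B) = 6 - 8*B² (f(H, B) = 6 - 2*(B + B)² = 6 - 2*4*B² = 6 - 8*B²)
L(j) = (6 - 8*j²)³
L(306)/470770 + 429377/(-376137) = -8*(-3 + 4*306²)³/470770 + 429377/(-376137) = -8*(-3 + 4*93636)³*(1/470770) + 429377*(-1/376137) = -8*(-3 + 374544)³*(1/470770) - 429377/376137 = -8*374541³*(1/470770) - 429377/376137 = -8*52540971294422421*(1/470770) - 429377/376137 = -420327770355379368*1/470770 - 429377/376137 = -210163885177689684/235385 - 429377/376137 = -79050413279181733575853/88537007745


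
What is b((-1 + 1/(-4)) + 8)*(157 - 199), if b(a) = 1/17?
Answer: -42/17 ≈ -2.4706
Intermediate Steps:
b(a) = 1/17
b((-1 + 1/(-4)) + 8)*(157 - 199) = (157 - 199)/17 = (1/17)*(-42) = -42/17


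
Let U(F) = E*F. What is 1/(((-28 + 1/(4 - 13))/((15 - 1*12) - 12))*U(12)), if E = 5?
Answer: 27/5060 ≈ 0.0053360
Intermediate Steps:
U(F) = 5*F
1/(((-28 + 1/(4 - 13))/((15 - 1*12) - 12))*U(12)) = 1/(((-28 + 1/(4 - 13))/((15 - 1*12) - 12))*(5*12)) = 1/(((-28 + 1/(-9))/((15 - 12) - 12))*60) = 1/(((-28 - ⅑)/(3 - 12))*60) = 1/(-253/9/(-9)*60) = 1/(-253/9*(-⅑)*60) = 1/((253/81)*60) = 1/(5060/27) = 27/5060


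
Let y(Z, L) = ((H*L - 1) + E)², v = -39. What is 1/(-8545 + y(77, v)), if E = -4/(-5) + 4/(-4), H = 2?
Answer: -25/56809 ≈ -0.00044007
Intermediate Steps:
E = -⅕ (E = -4*(-⅕) + 4*(-¼) = ⅘ - 1 = -⅕ ≈ -0.20000)
y(Z, L) = (-6/5 + 2*L)² (y(Z, L) = ((2*L - 1) - ⅕)² = ((-1 + 2*L) - ⅕)² = (-6/5 + 2*L)²)
1/(-8545 + y(77, v)) = 1/(-8545 + 4*(-3 + 5*(-39))²/25) = 1/(-8545 + 4*(-3 - 195)²/25) = 1/(-8545 + (4/25)*(-198)²) = 1/(-8545 + (4/25)*39204) = 1/(-8545 + 156816/25) = 1/(-56809/25) = -25/56809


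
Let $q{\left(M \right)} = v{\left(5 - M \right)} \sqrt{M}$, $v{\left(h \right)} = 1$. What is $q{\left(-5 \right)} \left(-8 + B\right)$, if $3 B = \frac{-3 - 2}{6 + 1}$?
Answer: $- \frac{173 i \sqrt{5}}{21} \approx - 18.421 i$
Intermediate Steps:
$B = - \frac{5}{21}$ ($B = \frac{\left(-3 - 2\right) \frac{1}{6 + 1}}{3} = \frac{\left(-5\right) \frac{1}{7}}{3} = \frac{1}{3} \left(- \frac{5}{7}\right) = - \frac{5}{21} \approx -0.2381$)
$q{\left(M \right)} = \sqrt{M}$ ($q{\left(M \right)} = 1 \sqrt{M} = \sqrt{M}$)
$q{\left(-5 \right)} \left(-8 + B\right) = \sqrt{-5} \left(-8 - \frac{5}{21}\right) = i \sqrt{5} \left(- \frac{173}{21}\right) = - \frac{173 i \sqrt{5}}{21}$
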